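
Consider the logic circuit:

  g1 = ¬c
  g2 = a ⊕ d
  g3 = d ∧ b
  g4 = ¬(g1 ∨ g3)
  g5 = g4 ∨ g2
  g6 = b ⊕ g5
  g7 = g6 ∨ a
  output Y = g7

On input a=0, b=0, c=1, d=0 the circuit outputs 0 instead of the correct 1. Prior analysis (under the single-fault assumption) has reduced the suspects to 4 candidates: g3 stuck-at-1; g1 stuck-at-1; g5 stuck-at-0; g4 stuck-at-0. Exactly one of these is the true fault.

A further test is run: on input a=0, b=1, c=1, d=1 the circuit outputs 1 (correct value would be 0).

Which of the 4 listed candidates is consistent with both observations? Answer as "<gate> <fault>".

Evaluate each candidate on input a=0, b=1, c=1, d=1:
  g3 stuck-at-1: g1=0, g2=1, g3=1 [stuck-at-1], g4=0, g5=1, g6=0, g7=0 → 0 — eliminated
  g1 stuck-at-1: g1=1 [stuck-at-1], g2=1, g3=1, g4=0, g5=1, g6=0, g7=0 → 0 — eliminated
  g5 stuck-at-0: g1=0, g2=1, g3=1, g4=0, g5=0 [stuck-at-0], g6=1, g7=1 → 1 — matches
  g4 stuck-at-0: g1=0, g2=1, g3=1, g4=0 [stuck-at-0], g5=1, g6=0, g7=0 → 0 — eliminated
Only g5 stuck-at-0 reproduces the observed 1.

g5 stuck-at-0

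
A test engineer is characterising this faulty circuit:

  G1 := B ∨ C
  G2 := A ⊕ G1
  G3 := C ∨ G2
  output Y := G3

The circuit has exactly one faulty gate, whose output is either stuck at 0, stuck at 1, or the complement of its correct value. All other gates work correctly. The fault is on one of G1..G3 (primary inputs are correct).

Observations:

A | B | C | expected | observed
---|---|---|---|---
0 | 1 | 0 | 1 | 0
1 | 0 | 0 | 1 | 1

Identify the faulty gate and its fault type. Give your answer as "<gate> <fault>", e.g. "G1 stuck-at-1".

Fault-free values for test 1 (A=0, B=1, C=0): G1=1, G2=1, G3=1, giving Y=1. Observed 0.
Test 1: faults giving observed 0 are {G1 stuck-at-0, G1 inverted output, G2 stuck-at-0, G2 inverted output, G3 stuck-at-0, G3 inverted output}.
Test 2 (A=1, B=0, C=0): fault-free G1=0, G2=1, G3=1 → 1; observed 1. Eliminates G1 inverted output, G2 stuck-at-0, G2 inverted output, G3 stuck-at-0, G3 inverted output.
Only G1 stuck-at-0 is consistent with every test.

G1 stuck-at-0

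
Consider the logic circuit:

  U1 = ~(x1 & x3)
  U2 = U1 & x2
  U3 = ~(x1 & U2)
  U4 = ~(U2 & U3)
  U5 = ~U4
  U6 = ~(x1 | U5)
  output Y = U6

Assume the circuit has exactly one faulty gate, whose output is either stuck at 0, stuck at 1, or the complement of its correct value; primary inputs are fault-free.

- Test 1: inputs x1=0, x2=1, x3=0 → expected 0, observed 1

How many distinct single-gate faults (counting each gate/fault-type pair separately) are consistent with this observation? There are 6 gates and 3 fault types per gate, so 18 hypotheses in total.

12

Fault-free: U1=1, U2=1, U3=1, U4=0, U5=1, U6=0 → 0. Observed 1.
  U1: stuck-at-0, inverted output ✓; others ✗
  U2: stuck-at-0, inverted output ✓; others ✗
  U3: stuck-at-0, inverted output ✓; others ✗
  U4: stuck-at-1, inverted output ✓; others ✗
  U5: stuck-at-0, inverted output ✓; others ✗
  U6: stuck-at-1, inverted output ✓; others ✗
Consistent faults: {U1 stuck-at-0, U1 inverted output, U2 stuck-at-0, U2 inverted output, U3 stuck-at-0, U3 inverted output, U4 stuck-at-1, U4 inverted output, U5 stuck-at-0, U5 inverted output, U6 stuck-at-1, U6 inverted output} — 12 in all.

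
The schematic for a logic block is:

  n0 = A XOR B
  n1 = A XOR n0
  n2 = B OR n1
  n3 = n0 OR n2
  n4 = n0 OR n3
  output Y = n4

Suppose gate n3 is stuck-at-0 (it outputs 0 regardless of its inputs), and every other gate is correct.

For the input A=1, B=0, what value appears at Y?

Propagate with n3 forced: n0=1, n1=0, n2=0, n3=0 [stuck-at-0], n4=1.
So Y = 1. (Same as the fault-free value — the fault is masked on this input.)

1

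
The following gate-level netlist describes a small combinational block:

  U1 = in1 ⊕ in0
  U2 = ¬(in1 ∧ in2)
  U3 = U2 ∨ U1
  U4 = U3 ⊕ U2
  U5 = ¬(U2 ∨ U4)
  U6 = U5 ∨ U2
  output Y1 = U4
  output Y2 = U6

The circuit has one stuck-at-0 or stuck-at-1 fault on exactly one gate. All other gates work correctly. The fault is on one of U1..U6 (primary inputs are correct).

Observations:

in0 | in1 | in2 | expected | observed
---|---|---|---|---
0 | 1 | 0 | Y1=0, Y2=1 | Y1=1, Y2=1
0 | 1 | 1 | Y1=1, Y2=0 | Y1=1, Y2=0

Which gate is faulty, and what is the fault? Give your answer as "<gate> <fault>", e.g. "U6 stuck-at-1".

U4 stuck-at-1

Fault-free values for test 1 (in0=0, in1=1, in2=0): U1=1, U2=1, U3=1, U4=0, U5=0, U6=1, giving Y1=0, Y2=1. Observed Y1=1, Y2=1.
Test 1: faults giving observed Y1=1, Y2=1 are {U3 stuck-at-0, U4 stuck-at-1}.
Test 2 (in0=0, in1=1, in2=1): fault-free U1=1, U2=0, U3=1, U4=1, U5=0, U6=0 → Y1=1, Y2=0; observed Y1=1, Y2=0. Eliminates U3 stuck-at-0.
Only U4 stuck-at-1 is consistent with every test.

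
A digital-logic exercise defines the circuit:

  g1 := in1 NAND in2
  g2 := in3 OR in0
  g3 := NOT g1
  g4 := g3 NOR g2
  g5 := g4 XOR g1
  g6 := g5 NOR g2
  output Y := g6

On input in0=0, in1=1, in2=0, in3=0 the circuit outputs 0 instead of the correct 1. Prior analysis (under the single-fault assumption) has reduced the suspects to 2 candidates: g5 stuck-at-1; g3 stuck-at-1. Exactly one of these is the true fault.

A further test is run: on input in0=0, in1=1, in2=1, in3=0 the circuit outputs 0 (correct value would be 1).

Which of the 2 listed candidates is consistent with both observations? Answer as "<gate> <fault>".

g5 stuck-at-1

Evaluate each candidate on input in0=0, in1=1, in2=1, in3=0:
  g5 stuck-at-1: g1=0, g2=0, g3=1, g4=0, g5=1 [stuck-at-1], g6=0 → 0 — matches
  g3 stuck-at-1: g1=0, g2=0, g3=1 [stuck-at-1], g4=0, g5=0, g6=1 → 1 — eliminated
Only g5 stuck-at-1 reproduces the observed 0.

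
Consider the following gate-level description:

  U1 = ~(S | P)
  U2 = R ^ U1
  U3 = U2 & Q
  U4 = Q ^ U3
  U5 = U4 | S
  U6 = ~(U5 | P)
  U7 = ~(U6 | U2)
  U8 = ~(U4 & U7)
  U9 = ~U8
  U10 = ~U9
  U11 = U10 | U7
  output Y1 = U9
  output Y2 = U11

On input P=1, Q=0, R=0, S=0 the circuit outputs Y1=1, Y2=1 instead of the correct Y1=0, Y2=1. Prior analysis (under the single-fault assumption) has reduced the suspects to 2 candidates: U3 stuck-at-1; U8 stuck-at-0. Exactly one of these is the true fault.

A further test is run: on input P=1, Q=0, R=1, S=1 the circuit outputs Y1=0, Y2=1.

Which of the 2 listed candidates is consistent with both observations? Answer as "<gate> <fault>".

U3 stuck-at-1

Evaluate each candidate on input P=1, Q=0, R=1, S=1:
  U3 stuck-at-1: U1=0, U2=1, U3=1 [stuck-at-1], U4=1, U5=1, U6=0, U7=0, U8=1, U9=0, U10=1, U11=1 → Y1=0, Y2=1 — matches
  U8 stuck-at-0: U1=0, U2=1, U3=0, U4=0, U5=1, U6=0, U7=0, U8=0 [stuck-at-0], U9=1, U10=0, U11=0 → Y1=1, Y2=0 — eliminated
Only U3 stuck-at-1 reproduces the observed Y1=0, Y2=1.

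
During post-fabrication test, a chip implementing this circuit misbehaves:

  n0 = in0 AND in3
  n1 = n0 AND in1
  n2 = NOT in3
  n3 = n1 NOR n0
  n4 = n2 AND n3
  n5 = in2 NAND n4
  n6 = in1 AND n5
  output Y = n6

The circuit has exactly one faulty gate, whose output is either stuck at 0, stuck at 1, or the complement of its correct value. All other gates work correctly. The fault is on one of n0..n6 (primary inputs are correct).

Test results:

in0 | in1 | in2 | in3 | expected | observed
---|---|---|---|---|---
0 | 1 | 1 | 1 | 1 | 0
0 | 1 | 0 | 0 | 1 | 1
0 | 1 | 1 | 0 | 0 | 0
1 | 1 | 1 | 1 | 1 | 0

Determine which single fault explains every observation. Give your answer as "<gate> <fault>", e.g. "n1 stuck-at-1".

Fault-free values for test 1 (in0=0, in1=1, in2=1, in3=1): n0=0, n1=0, n2=0, n3=1, n4=0, n5=1, n6=1, giving Y=1. Observed 0.
Test 1: faults giving observed 0 are {n2 stuck-at-1, n2 inverted output, n4 stuck-at-1, n4 inverted output, n5 stuck-at-0, n5 inverted output, n6 stuck-at-0, n6 inverted output}.
Test 2 (in0=0, in1=1, in2=0, in3=0): fault-free n0=0, n1=0, n2=1, n3=1, n4=1, n5=1, n6=1 → 1; observed 1. Eliminates n5 stuck-at-0, n5 inverted output, n6 stuck-at-0, n6 inverted output.
Test 3 (in0=0, in1=1, in2=1, in3=0): fault-free n0=0, n1=0, n2=1, n3=1, n4=1, n5=0, n6=0 → 0; observed 0. Eliminates n2 inverted output, n4 inverted output.
Test 4 (in0=1, in1=1, in2=1, in3=1): fault-free n0=1, n1=1, n2=0, n3=0, n4=0, n5=1, n6=1 → 1; observed 0. Eliminates n2 stuck-at-1.
Only n4 stuck-at-1 is consistent with every test.

n4 stuck-at-1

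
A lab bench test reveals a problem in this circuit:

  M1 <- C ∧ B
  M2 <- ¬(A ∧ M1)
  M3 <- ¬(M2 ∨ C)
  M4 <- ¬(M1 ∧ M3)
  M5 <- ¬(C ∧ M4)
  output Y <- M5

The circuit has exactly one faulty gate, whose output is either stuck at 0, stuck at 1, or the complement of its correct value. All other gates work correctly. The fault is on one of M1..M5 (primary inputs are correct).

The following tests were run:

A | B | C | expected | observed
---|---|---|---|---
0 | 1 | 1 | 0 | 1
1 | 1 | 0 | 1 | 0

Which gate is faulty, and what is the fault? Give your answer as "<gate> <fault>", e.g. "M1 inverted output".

M5 inverted output

Fault-free values for test 1 (A=0, B=1, C=1): M1=1, M2=1, M3=0, M4=1, M5=0, giving Y=0. Observed 1.
Test 1: faults giving observed 1 are {M3 stuck-at-1, M3 inverted output, M4 stuck-at-0, M4 inverted output, M5 stuck-at-1, M5 inverted output}.
Test 2 (A=1, B=1, C=0): fault-free M1=0, M2=1, M3=0, M4=1, M5=1 → 1; observed 0. Eliminates M3 stuck-at-1, M3 inverted output, M4 stuck-at-0, M4 inverted output, M5 stuck-at-1.
Only M5 inverted output is consistent with every test.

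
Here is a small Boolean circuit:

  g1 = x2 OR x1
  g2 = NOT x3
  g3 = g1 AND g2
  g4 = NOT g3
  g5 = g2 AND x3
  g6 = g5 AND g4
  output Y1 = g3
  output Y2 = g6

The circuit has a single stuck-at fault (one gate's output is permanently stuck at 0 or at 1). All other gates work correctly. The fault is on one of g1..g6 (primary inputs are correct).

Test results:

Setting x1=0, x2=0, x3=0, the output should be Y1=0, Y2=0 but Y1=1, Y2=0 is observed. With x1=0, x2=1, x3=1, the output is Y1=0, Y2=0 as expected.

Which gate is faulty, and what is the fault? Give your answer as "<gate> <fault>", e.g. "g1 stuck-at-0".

Fault-free values for test 1 (x1=0, x2=0, x3=0): g1=0, g2=1, g3=0, g4=1, g5=0, g6=0, giving Y1=0, Y2=0. Observed Y1=1, Y2=0.
Test 1: faults giving observed Y1=1, Y2=0 are {g1 stuck-at-1, g3 stuck-at-1}.
Test 2 (x1=0, x2=1, x3=1): fault-free g1=1, g2=0, g3=0, g4=1, g5=0, g6=0 → Y1=0, Y2=0; observed Y1=0, Y2=0. Eliminates g3 stuck-at-1.
Only g1 stuck-at-1 is consistent with every test.

g1 stuck-at-1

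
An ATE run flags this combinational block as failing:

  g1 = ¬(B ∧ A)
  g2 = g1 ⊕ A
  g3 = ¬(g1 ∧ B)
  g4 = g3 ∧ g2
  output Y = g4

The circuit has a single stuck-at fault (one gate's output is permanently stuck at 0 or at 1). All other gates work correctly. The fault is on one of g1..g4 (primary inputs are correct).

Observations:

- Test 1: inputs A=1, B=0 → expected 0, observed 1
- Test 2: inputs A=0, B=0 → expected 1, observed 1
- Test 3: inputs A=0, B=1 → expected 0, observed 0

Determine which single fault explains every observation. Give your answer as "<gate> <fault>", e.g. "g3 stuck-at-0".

Fault-free values for test 1 (A=1, B=0): g1=1, g2=0, g3=1, g4=0, giving Y=0. Observed 1.
Test 1: faults giving observed 1 are {g1 stuck-at-0, g2 stuck-at-1, g4 stuck-at-1}.
Test 2 (A=0, B=0): fault-free g1=1, g2=1, g3=1, g4=1 → 1; observed 1. Eliminates g1 stuck-at-0.
Test 3 (A=0, B=1): fault-free g1=1, g2=1, g3=0, g4=0 → 0; observed 0. Eliminates g4 stuck-at-1.
Only g2 stuck-at-1 is consistent with every test.

g2 stuck-at-1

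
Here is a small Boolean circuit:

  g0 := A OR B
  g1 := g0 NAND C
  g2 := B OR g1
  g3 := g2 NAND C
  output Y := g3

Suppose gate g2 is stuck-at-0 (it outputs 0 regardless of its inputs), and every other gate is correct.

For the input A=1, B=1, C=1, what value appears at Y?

Propagate with g2 forced: g0=1, g1=0, g2=0 [stuck-at-0], g3=1.
So Y = 1. (Without the fault it would be 0.)

1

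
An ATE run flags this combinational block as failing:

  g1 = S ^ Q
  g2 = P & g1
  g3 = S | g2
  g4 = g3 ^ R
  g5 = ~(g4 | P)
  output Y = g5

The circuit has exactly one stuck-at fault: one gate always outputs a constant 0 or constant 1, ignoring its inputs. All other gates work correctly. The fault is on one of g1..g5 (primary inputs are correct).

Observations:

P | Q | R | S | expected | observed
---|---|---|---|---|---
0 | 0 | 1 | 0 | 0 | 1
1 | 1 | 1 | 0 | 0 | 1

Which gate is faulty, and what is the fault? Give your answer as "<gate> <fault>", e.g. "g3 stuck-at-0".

Fault-free values for test 1 (P=0, Q=0, R=1, S=0): g1=0, g2=0, g3=0, g4=1, g5=0, giving Y=0. Observed 1.
Test 1: faults giving observed 1 are {g2 stuck-at-1, g3 stuck-at-1, g4 stuck-at-0, g5 stuck-at-1}.
Test 2 (P=1, Q=1, R=1, S=0): fault-free g1=1, g2=1, g3=1, g4=0, g5=0 → 0; observed 1. Eliminates g2 stuck-at-1, g3 stuck-at-1, g4 stuck-at-0.
Only g5 stuck-at-1 is consistent with every test.

g5 stuck-at-1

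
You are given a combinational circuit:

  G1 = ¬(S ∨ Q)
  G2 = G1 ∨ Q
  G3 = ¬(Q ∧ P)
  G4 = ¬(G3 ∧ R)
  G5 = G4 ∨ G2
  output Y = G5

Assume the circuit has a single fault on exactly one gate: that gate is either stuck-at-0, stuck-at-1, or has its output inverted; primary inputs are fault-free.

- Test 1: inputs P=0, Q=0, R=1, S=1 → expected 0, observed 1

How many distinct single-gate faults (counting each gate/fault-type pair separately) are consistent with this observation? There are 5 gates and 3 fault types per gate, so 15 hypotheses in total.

Fault-free: G1=0, G2=0, G3=1, G4=0, G5=0 → 0. Observed 1.
  G1: stuck-at-1, inverted output ✓; others ✗
  G2: stuck-at-1, inverted output ✓; others ✗
  G3: stuck-at-0, inverted output ✓; others ✗
  G4: stuck-at-1, inverted output ✓; others ✗
  G5: stuck-at-1, inverted output ✓; others ✗
Consistent faults: {G1 stuck-at-1, G1 inverted output, G2 stuck-at-1, G2 inverted output, G3 stuck-at-0, G3 inverted output, G4 stuck-at-1, G4 inverted output, G5 stuck-at-1, G5 inverted output} — 10 in all.

10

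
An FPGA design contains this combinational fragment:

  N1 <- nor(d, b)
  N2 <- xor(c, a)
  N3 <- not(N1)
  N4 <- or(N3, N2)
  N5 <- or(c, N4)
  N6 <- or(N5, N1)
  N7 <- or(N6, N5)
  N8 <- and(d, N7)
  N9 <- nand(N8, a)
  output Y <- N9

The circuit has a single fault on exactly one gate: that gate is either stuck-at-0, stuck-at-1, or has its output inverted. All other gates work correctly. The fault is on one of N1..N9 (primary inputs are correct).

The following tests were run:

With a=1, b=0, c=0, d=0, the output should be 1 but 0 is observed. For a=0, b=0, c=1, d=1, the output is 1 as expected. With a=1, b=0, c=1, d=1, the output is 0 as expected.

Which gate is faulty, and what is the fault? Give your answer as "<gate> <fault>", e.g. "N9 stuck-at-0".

N8 stuck-at-1

Fault-free values for test 1 (a=1, b=0, c=0, d=0): N1=1, N2=1, N3=0, N4=1, N5=1, N6=1, N7=1, N8=0, N9=1, giving Y=1. Observed 0.
Test 1: faults giving observed 0 are {N8 stuck-at-1, N8 inverted output, N9 stuck-at-0, N9 inverted output}.
Test 2 (a=0, b=0, c=1, d=1): fault-free N1=0, N2=1, N3=1, N4=1, N5=1, N6=1, N7=1, N8=1, N9=1 → 1; observed 1. Eliminates N9 stuck-at-0, N9 inverted output.
Test 3 (a=1, b=0, c=1, d=1): fault-free N1=0, N2=0, N3=1, N4=1, N5=1, N6=1, N7=1, N8=1, N9=0 → 0; observed 0. Eliminates N8 inverted output.
Only N8 stuck-at-1 is consistent with every test.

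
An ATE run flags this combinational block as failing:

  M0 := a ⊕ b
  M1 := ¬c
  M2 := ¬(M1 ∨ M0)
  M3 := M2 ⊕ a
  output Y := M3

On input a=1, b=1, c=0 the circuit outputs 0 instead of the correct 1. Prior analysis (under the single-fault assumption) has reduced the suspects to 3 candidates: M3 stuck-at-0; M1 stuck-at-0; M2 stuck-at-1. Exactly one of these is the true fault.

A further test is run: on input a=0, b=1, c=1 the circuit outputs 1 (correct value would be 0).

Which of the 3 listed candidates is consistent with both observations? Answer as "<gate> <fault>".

Evaluate each candidate on input a=0, b=1, c=1:
  M3 stuck-at-0: M0=1, M1=0, M2=0, M3=0 [stuck-at-0] → 0 — eliminated
  M1 stuck-at-0: M0=1, M1=0 [stuck-at-0], M2=0, M3=0 → 0 — eliminated
  M2 stuck-at-1: M0=1, M1=0, M2=1 [stuck-at-1], M3=1 → 1 — matches
Only M2 stuck-at-1 reproduces the observed 1.

M2 stuck-at-1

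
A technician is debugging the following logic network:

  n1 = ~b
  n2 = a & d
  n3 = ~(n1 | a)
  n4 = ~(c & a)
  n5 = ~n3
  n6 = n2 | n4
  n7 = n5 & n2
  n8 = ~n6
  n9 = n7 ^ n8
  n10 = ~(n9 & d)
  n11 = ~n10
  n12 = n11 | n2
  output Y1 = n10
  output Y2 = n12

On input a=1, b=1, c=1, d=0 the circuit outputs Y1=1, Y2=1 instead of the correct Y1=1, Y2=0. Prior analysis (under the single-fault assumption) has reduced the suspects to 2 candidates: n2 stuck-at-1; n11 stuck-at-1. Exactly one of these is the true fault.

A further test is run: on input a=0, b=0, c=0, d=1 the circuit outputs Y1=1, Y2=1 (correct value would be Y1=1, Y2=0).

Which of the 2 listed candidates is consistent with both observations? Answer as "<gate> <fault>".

Evaluate each candidate on input a=0, b=0, c=0, d=1:
  n2 stuck-at-1: n1=1, n2=1 [stuck-at-1], n3=0, n4=1, n5=1, n6=1, n7=1, n8=0, n9=1, n10=0, n11=1, n12=1 → Y1=0, Y2=1 — eliminated
  n11 stuck-at-1: n1=1, n2=0, n3=0, n4=1, n5=1, n6=1, n7=0, n8=0, n9=0, n10=1, n11=1 [stuck-at-1], n12=1 → Y1=1, Y2=1 — matches
Only n11 stuck-at-1 reproduces the observed Y1=1, Y2=1.

n11 stuck-at-1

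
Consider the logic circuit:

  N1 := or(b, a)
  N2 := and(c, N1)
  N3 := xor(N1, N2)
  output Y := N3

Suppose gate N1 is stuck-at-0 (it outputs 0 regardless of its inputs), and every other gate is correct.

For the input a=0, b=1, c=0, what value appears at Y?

Propagate with N1 forced: N1=0 [stuck-at-0], N2=0, N3=0.
So Y = 0. (Without the fault it would be 1.)

0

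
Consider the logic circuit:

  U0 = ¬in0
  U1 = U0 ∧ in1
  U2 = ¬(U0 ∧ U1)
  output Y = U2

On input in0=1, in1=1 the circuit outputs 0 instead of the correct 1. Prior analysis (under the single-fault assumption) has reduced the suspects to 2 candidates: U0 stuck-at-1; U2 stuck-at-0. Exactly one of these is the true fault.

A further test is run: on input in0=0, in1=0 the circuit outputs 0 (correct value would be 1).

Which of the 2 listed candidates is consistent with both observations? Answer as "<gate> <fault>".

Evaluate each candidate on input in0=0, in1=0:
  U0 stuck-at-1: U0=1 [stuck-at-1], U1=0, U2=1 → 1 — eliminated
  U2 stuck-at-0: U0=1, U1=0, U2=0 [stuck-at-0] → 0 — matches
Only U2 stuck-at-0 reproduces the observed 0.

U2 stuck-at-0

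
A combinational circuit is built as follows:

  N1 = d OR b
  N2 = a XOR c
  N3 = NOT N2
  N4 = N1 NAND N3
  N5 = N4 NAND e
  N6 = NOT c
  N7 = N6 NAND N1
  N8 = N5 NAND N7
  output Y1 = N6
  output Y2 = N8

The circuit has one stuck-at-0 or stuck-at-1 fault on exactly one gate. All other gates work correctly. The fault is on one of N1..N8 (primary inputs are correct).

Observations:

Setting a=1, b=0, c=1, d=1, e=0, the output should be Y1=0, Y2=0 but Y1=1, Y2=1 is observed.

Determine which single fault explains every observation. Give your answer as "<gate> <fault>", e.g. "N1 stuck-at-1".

Fault-free values for test 1 (a=1, b=0, c=1, d=1, e=0): N1=1, N2=0, N3=1, N4=0, N5=1, N6=0, N7=1, N8=0, giving Y1=0, Y2=0. Observed Y1=1, Y2=1.
Test 1: faults giving observed Y1=1, Y2=1 are {N6 stuck-at-1}.
Only N6 stuck-at-1 is consistent with every test.

N6 stuck-at-1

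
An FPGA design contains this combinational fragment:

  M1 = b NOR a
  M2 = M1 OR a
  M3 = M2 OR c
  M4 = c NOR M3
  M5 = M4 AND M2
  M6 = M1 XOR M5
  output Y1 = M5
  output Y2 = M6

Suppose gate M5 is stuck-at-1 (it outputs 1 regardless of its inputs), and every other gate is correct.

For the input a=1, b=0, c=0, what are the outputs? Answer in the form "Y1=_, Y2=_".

Y1=1, Y2=1

Propagate with M5 forced: M1=0, M2=1, M3=1, M4=0, M5=1 [stuck-at-1], M6=1.
So the outputs are Y1=1, Y2=1. (Without the fault they would be Y1=0, Y2=0.)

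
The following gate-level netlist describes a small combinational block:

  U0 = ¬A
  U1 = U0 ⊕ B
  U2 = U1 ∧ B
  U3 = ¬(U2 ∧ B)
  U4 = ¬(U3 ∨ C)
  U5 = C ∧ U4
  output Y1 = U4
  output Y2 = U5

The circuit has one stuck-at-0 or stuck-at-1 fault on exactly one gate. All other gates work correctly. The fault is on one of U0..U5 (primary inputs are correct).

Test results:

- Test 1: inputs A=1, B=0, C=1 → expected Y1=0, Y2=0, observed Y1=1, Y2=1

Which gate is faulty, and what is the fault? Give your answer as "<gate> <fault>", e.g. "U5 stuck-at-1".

U4 stuck-at-1

Fault-free values for test 1 (A=1, B=0, C=1): U0=0, U1=0, U2=0, U3=1, U4=0, U5=0, giving Y1=0, Y2=0. Observed Y1=1, Y2=1.
Test 1: faults giving observed Y1=1, Y2=1 are {U4 stuck-at-1}.
Only U4 stuck-at-1 is consistent with every test.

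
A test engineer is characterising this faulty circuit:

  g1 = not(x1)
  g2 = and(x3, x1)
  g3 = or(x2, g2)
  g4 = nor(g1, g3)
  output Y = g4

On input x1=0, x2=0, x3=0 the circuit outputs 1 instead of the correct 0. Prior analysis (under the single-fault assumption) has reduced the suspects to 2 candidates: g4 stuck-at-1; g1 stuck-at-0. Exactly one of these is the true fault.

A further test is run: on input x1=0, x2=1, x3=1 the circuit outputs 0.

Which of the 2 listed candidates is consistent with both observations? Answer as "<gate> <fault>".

g1 stuck-at-0

Evaluate each candidate on input x1=0, x2=1, x3=1:
  g4 stuck-at-1: g1=1, g2=0, g3=1, g4=1 [stuck-at-1] → 1 — eliminated
  g1 stuck-at-0: g1=0 [stuck-at-0], g2=0, g3=1, g4=0 → 0 — matches
Only g1 stuck-at-0 reproduces the observed 0.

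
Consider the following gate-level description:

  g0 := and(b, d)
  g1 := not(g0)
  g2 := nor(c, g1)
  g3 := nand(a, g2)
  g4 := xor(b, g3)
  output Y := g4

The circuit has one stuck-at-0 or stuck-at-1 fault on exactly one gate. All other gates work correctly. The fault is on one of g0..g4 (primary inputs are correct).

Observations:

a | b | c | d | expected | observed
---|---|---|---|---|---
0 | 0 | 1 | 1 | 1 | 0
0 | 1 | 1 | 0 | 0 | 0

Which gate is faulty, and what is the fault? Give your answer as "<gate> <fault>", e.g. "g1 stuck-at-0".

g4 stuck-at-0

Fault-free values for test 1 (a=0, b=0, c=1, d=1): g0=0, g1=1, g2=0, g3=1, g4=1, giving Y=1. Observed 0.
Test 1: faults giving observed 0 are {g3 stuck-at-0, g4 stuck-at-0}.
Test 2 (a=0, b=1, c=1, d=0): fault-free g0=0, g1=1, g2=0, g3=1, g4=0 → 0; observed 0. Eliminates g3 stuck-at-0.
Only g4 stuck-at-0 is consistent with every test.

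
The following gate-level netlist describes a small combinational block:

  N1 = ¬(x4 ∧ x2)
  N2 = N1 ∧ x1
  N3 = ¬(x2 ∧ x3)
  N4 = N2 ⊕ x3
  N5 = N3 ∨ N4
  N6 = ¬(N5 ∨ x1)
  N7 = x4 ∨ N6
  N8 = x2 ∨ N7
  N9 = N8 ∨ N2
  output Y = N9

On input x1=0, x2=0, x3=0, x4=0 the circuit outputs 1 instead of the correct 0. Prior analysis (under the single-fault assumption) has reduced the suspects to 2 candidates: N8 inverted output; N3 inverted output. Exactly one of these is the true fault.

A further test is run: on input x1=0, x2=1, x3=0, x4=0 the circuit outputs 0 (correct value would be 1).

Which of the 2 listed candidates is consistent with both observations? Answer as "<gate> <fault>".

N8 inverted output

Evaluate each candidate on input x1=0, x2=1, x3=0, x4=0:
  N8 inverted output: N1=1, N2=0, N3=1, N4=0, N5=1, N6=0, N7=0, N8=0 [inverted output], N9=0 → 0 — matches
  N3 inverted output: N1=1, N2=0, N3=0 [inverted output], N4=0, N5=0, N6=1, N7=1, N8=1, N9=1 → 1 — eliminated
Only N8 inverted output reproduces the observed 0.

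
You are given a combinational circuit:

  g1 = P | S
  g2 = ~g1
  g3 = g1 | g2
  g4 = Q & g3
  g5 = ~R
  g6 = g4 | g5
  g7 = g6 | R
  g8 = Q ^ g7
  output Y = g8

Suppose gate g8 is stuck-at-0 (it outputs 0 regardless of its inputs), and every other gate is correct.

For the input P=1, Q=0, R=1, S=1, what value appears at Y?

Propagate with g8 forced: g1=1, g2=0, g3=1, g4=0, g5=0, g6=0, g7=1, g8=0 [stuck-at-0].
So Y = 0. (Without the fault it would be 1.)

0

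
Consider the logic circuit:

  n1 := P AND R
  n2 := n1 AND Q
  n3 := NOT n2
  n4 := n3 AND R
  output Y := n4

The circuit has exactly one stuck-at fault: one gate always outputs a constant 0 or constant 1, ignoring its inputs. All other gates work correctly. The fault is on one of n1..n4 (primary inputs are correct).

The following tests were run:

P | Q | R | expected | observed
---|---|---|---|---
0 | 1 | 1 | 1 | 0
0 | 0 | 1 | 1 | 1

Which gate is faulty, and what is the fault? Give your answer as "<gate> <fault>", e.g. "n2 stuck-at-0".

n1 stuck-at-1

Fault-free values for test 1 (P=0, Q=1, R=1): n1=0, n2=0, n3=1, n4=1, giving Y=1. Observed 0.
Test 1: faults giving observed 0 are {n1 stuck-at-1, n2 stuck-at-1, n3 stuck-at-0, n4 stuck-at-0}.
Test 2 (P=0, Q=0, R=1): fault-free n1=0, n2=0, n3=1, n4=1 → 1; observed 1. Eliminates n2 stuck-at-1, n3 stuck-at-0, n4 stuck-at-0.
Only n1 stuck-at-1 is consistent with every test.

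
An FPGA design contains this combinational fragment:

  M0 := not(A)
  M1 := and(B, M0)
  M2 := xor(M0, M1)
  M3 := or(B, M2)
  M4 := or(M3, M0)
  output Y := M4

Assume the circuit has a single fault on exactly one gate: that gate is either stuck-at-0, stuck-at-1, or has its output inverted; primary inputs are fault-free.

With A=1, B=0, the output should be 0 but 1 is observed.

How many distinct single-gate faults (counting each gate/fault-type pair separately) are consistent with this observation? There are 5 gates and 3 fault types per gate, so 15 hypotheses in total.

10

Fault-free: M0=0, M1=0, M2=0, M3=0, M4=0 → 0. Observed 1.
  M0: stuck-at-1, inverted output ✓; others ✗
  M1: stuck-at-1, inverted output ✓; others ✗
  M2: stuck-at-1, inverted output ✓; others ✗
  M3: stuck-at-1, inverted output ✓; others ✗
  M4: stuck-at-1, inverted output ✓; others ✗
Consistent faults: {M0 stuck-at-1, M0 inverted output, M1 stuck-at-1, M1 inverted output, M2 stuck-at-1, M2 inverted output, M3 stuck-at-1, M3 inverted output, M4 stuck-at-1, M4 inverted output} — 10 in all.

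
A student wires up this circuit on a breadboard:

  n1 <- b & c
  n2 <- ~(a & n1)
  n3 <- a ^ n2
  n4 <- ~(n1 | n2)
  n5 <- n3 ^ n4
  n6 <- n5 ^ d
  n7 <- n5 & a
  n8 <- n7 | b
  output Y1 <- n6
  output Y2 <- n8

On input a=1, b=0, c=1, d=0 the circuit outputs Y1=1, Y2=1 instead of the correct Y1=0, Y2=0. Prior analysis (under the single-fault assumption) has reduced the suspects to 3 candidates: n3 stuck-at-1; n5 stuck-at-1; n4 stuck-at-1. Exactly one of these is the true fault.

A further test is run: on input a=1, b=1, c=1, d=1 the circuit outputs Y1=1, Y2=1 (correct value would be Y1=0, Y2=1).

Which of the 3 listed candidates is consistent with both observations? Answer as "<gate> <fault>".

Evaluate each candidate on input a=1, b=1, c=1, d=1:
  n3 stuck-at-1: n1=1, n2=0, n3=1 [stuck-at-1], n4=0, n5=1, n6=0, n7=1, n8=1 → Y1=0, Y2=1 — eliminated
  n5 stuck-at-1: n1=1, n2=0, n3=1, n4=0, n5=1 [stuck-at-1], n6=0, n7=1, n8=1 → Y1=0, Y2=1 — eliminated
  n4 stuck-at-1: n1=1, n2=0, n3=1, n4=1 [stuck-at-1], n5=0, n6=1, n7=0, n8=1 → Y1=1, Y2=1 — matches
Only n4 stuck-at-1 reproduces the observed Y1=1, Y2=1.

n4 stuck-at-1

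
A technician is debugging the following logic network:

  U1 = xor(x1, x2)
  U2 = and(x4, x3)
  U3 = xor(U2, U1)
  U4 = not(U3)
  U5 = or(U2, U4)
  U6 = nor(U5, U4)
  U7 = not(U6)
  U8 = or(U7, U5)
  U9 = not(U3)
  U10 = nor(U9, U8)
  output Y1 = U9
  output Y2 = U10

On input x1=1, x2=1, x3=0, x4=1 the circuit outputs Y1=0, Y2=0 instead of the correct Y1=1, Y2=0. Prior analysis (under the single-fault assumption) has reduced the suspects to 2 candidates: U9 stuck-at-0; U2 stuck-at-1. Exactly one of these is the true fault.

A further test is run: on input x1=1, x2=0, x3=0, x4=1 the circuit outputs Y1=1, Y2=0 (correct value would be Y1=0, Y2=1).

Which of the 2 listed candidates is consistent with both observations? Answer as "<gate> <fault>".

Evaluate each candidate on input x1=1, x2=0, x3=0, x4=1:
  U9 stuck-at-0: U1=1, U2=0, U3=1, U4=0, U5=0, U6=1, U7=0, U8=0, U9=0 [stuck-at-0], U10=1 → Y1=0, Y2=1 — eliminated
  U2 stuck-at-1: U1=1, U2=1 [stuck-at-1], U3=0, U4=1, U5=1, U6=0, U7=1, U8=1, U9=1, U10=0 → Y1=1, Y2=0 — matches
Only U2 stuck-at-1 reproduces the observed Y1=1, Y2=0.

U2 stuck-at-1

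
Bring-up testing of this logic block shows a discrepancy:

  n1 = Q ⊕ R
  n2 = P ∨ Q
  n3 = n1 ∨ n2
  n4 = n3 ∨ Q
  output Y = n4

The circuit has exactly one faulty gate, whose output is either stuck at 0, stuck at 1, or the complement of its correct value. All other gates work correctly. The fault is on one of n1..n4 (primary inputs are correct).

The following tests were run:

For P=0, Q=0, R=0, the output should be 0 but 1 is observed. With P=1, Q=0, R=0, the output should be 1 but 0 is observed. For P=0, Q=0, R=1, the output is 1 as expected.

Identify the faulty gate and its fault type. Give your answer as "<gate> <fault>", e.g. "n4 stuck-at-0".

Fault-free values for test 1 (P=0, Q=0, R=0): n1=0, n2=0, n3=0, n4=0, giving Y=0. Observed 1.
Test 1: faults giving observed 1 are {n1 stuck-at-1, n1 inverted output, n2 stuck-at-1, n2 inverted output, n3 stuck-at-1, n3 inverted output, n4 stuck-at-1, n4 inverted output}.
Test 2 (P=1, Q=0, R=0): fault-free n1=0, n2=1, n3=1, n4=1 → 1; observed 0. Eliminates n1 stuck-at-1, n1 inverted output, n2 stuck-at-1, n3 stuck-at-1, n4 stuck-at-1.
Test 3 (P=0, Q=0, R=1): fault-free n1=1, n2=0, n3=1, n4=1 → 1; observed 1. Eliminates n3 inverted output, n4 inverted output.
Only n2 inverted output is consistent with every test.

n2 inverted output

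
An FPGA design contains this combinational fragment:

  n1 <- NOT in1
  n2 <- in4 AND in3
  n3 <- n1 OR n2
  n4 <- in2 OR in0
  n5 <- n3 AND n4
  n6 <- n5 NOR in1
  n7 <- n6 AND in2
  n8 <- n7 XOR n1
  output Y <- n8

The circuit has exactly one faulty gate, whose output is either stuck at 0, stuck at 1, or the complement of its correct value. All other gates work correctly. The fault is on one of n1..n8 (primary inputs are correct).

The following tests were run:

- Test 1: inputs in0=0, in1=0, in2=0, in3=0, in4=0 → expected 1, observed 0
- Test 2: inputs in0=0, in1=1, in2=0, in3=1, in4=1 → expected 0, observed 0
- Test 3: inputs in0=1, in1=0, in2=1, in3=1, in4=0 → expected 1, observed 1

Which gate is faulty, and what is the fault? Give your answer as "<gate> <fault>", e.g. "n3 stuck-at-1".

n1 stuck-at-0

Fault-free values for test 1 (in0=0, in1=0, in2=0, in3=0, in4=0): n1=1, n2=0, n3=1, n4=0, n5=0, n6=1, n7=0, n8=1, giving Y=1. Observed 0.
Test 1: faults giving observed 0 are {n1 stuck-at-0, n1 inverted output, n7 stuck-at-1, n7 inverted output, n8 stuck-at-0, n8 inverted output}.
Test 2 (in0=0, in1=1, in2=0, in3=1, in4=1): fault-free n1=0, n2=1, n3=1, n4=0, n5=0, n6=0, n7=0, n8=0 → 0; observed 0. Eliminates n1 inverted output, n7 stuck-at-1, n7 inverted output, n8 inverted output.
Test 3 (in0=1, in1=0, in2=1, in3=1, in4=0): fault-free n1=1, n2=0, n3=1, n4=1, n5=1, n6=0, n7=0, n8=1 → 1; observed 1. Eliminates n8 stuck-at-0.
Only n1 stuck-at-0 is consistent with every test.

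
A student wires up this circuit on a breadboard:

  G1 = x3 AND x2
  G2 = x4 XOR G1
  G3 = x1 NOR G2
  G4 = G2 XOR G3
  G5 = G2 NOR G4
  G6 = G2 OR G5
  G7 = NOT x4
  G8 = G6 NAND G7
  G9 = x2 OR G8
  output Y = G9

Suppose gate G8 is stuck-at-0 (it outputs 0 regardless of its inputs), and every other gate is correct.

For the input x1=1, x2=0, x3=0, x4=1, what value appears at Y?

0

Propagate with G8 forced: G1=0, G2=1, G3=0, G4=1, G5=0, G6=1, G7=0, G8=0 [stuck-at-0], G9=0.
So Y = 0. (Without the fault it would be 1.)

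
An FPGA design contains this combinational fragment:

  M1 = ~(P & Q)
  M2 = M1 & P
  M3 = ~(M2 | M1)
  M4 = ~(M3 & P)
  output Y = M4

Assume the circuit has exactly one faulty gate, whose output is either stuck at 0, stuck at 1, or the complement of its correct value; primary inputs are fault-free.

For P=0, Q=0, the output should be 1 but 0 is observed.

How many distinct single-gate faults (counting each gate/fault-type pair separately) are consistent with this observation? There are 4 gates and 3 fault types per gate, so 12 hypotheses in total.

2

Fault-free: M1=1, M2=0, M3=0, M4=1 → 1. Observed 0.
  M1 stuck-at-0: output 1 ✗
  M1 stuck-at-1: output 1 ✗
  M1 inverted output: output 1 ✗
  M2 stuck-at-0: output 1 ✗
  M2 stuck-at-1: output 1 ✗
  M2 inverted output: output 1 ✗
  M3 stuck-at-0: output 1 ✗
  M3 stuck-at-1: output 1 ✗
  M3 inverted output: output 1 ✗
  M4 stuck-at-0: output 0 ✓
  M4 stuck-at-1: output 1 ✗
  M4 inverted output: output 0 ✓
Consistent faults: {M4 stuck-at-0, M4 inverted output} — 2 in all.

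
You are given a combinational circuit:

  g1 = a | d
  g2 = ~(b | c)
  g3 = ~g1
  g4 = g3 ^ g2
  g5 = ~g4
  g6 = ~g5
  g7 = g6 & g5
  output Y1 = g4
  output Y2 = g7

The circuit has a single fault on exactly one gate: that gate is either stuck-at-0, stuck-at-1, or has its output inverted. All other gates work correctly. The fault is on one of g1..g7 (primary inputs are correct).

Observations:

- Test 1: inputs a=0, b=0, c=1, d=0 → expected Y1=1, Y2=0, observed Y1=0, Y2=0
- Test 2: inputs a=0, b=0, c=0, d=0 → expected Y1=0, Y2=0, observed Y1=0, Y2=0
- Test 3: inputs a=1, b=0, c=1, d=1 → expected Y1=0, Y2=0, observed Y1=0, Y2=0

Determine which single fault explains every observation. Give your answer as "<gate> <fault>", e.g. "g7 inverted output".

Fault-free values for test 1 (a=0, b=0, c=1, d=0): g1=0, g2=0, g3=1, g4=1, g5=0, g6=1, g7=0, giving Y1=1, Y2=0. Observed Y1=0, Y2=0.
Test 1: faults giving observed Y1=0, Y2=0 are {g1 stuck-at-1, g1 inverted output, g2 stuck-at-1, g2 inverted output, g3 stuck-at-0, g3 inverted output, g4 stuck-at-0, g4 inverted output}.
Test 2 (a=0, b=0, c=0, d=0): fault-free g1=0, g2=1, g3=1, g4=0, g5=1, g6=0, g7=0 → Y1=0, Y2=0; observed Y1=0, Y2=0. Eliminates g1 stuck-at-1, g1 inverted output, g2 inverted output, g3 stuck-at-0, g3 inverted output, g4 inverted output.
Test 3 (a=1, b=0, c=1, d=1): fault-free g1=1, g2=0, g3=0, g4=0, g5=1, g6=0, g7=0 → Y1=0, Y2=0; observed Y1=0, Y2=0. Eliminates g2 stuck-at-1.
Only g4 stuck-at-0 is consistent with every test.

g4 stuck-at-0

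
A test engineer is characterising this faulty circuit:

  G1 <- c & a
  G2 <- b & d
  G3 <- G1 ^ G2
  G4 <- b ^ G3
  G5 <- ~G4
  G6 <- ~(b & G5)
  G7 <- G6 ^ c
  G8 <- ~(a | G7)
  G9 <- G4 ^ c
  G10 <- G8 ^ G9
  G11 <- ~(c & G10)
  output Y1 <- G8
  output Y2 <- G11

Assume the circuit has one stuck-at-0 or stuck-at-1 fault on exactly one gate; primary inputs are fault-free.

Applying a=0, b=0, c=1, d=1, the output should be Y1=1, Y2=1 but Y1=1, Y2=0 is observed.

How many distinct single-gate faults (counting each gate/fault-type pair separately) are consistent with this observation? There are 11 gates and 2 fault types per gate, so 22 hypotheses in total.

Fault-free: G1=0, G2=0, G3=0, G4=0, G5=1, G6=1, G7=0, G8=1, G9=1, G10=0, G11=1 → Y1=1, Y2=1. Observed Y1=1, Y2=0.
  G1: stuck-at-1 ✓; others ✗
  G2: stuck-at-1 ✓; others ✗
  G3: stuck-at-1 ✓; others ✗
  G4: stuck-at-1 ✓; others ✗
  G5: none of the 2 fault types match ✗
  G6: none of the 2 fault types match ✗
  G7: none of the 2 fault types match ✗
  G8: none of the 2 fault types match ✗
  G9: stuck-at-0 ✓; others ✗
  G10: stuck-at-1 ✓; others ✗
  G11: stuck-at-0 ✓; others ✗
Consistent faults: {G1 stuck-at-1, G2 stuck-at-1, G3 stuck-at-1, G4 stuck-at-1, G9 stuck-at-0, G10 stuck-at-1, G11 stuck-at-0} — 7 in all.

7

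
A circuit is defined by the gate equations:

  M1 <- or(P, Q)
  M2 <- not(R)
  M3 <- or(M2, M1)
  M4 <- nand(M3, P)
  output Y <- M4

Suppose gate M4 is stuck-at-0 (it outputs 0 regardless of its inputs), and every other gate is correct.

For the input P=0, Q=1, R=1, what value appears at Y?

0

Propagate with M4 forced: M1=1, M2=0, M3=1, M4=0 [stuck-at-0].
So Y = 0. (Without the fault it would be 1.)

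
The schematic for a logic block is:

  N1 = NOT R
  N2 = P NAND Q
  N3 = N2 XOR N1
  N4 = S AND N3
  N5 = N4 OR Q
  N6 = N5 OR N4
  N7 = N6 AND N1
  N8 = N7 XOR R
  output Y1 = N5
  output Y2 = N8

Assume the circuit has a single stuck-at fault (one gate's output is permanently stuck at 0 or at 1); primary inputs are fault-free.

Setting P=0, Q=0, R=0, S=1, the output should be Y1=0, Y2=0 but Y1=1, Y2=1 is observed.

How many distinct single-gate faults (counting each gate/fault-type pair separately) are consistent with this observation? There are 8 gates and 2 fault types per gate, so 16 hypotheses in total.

Fault-free: N1=1, N2=1, N3=0, N4=0, N5=0, N6=0, N7=0, N8=0 → Y1=0, Y2=0. Observed Y1=1, Y2=1.
  N1: none of the 2 fault types match ✗
  N2: stuck-at-0 ✓; others ✗
  N3: stuck-at-1 ✓; others ✗
  N4: stuck-at-1 ✓; others ✗
  N5: stuck-at-1 ✓; others ✗
  N6: none of the 2 fault types match ✗
  N7: none of the 2 fault types match ✗
  N8: none of the 2 fault types match ✗
Consistent faults: {N2 stuck-at-0, N3 stuck-at-1, N4 stuck-at-1, N5 stuck-at-1} — 4 in all.

4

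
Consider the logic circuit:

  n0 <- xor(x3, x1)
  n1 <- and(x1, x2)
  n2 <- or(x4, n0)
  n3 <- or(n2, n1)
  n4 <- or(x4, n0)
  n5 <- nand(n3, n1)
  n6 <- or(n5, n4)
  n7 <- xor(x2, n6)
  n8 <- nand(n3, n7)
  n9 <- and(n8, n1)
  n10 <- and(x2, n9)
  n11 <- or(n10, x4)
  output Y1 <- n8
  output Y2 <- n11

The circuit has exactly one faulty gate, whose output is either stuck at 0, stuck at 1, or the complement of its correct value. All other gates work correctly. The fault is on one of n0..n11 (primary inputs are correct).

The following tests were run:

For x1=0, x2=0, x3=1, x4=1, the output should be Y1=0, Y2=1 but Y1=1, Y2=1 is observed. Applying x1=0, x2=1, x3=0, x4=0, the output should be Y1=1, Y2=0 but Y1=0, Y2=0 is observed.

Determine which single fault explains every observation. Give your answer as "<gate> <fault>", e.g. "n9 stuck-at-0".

n8 inverted output

Fault-free values for test 1 (x1=0, x2=0, x3=1, x4=1): n0=1, n1=0, n2=1, n3=1, n4=1, n5=1, n6=1, n7=1, n8=0, n9=0, n10=0, n11=1, giving Y1=0, Y2=1. Observed Y1=1, Y2=1.
Test 1: faults giving observed Y1=1, Y2=1 are {n2 stuck-at-0, n2 inverted output, n3 stuck-at-0, n3 inverted output, n6 stuck-at-0, n6 inverted output, n7 stuck-at-0, n7 inverted output, n8 stuck-at-1, n8 inverted output}.
Test 2 (x1=0, x2=1, x3=0, x4=0): fault-free n0=0, n1=0, n2=0, n3=0, n4=0, n5=1, n6=1, n7=0, n8=1, n9=0, n10=0, n11=0 → Y1=1, Y2=0; observed Y1=0, Y2=0. Eliminates n2 stuck-at-0, n2 inverted output, n3 stuck-at-0, n3 inverted output, n6 stuck-at-0, n6 inverted output, n7 stuck-at-0, n7 inverted output, n8 stuck-at-1.
Only n8 inverted output is consistent with every test.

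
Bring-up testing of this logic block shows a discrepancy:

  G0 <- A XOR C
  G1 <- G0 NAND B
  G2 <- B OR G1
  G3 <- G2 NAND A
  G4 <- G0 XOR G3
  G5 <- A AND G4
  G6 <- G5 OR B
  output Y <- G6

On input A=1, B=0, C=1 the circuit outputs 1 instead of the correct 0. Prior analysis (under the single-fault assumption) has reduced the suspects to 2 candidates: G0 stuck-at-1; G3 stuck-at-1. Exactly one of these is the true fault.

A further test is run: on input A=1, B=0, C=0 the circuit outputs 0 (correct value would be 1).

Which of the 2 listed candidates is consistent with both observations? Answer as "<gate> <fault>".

Evaluate each candidate on input A=1, B=0, C=0:
  G0 stuck-at-1: G0=1 [stuck-at-1], G1=1, G2=1, G3=0, G4=1, G5=1, G6=1 → 1 — eliminated
  G3 stuck-at-1: G0=1, G1=1, G2=1, G3=1 [stuck-at-1], G4=0, G5=0, G6=0 → 0 — matches
Only G3 stuck-at-1 reproduces the observed 0.

G3 stuck-at-1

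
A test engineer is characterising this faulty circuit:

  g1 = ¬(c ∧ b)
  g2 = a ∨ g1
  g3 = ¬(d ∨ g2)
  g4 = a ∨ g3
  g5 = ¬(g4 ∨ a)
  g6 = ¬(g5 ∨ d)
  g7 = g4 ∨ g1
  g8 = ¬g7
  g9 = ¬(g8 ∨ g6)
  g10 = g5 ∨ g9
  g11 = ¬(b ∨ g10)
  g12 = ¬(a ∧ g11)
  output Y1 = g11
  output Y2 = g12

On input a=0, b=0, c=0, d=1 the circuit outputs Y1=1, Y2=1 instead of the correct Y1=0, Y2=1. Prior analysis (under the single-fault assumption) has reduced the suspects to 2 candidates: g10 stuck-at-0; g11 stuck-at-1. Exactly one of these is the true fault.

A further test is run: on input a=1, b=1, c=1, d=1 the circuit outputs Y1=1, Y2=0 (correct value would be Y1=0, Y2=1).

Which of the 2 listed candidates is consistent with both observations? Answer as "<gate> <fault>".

g11 stuck-at-1

Evaluate each candidate on input a=1, b=1, c=1, d=1:
  g10 stuck-at-0: g1=0, g2=1, g3=0, g4=1, g5=0, g6=0, g7=1, g8=0, g9=1, g10=0 [stuck-at-0], g11=0, g12=1 → Y1=0, Y2=1 — eliminated
  g11 stuck-at-1: g1=0, g2=1, g3=0, g4=1, g5=0, g6=0, g7=1, g8=0, g9=1, g10=1, g11=1 [stuck-at-1], g12=0 → Y1=1, Y2=0 — matches
Only g11 stuck-at-1 reproduces the observed Y1=1, Y2=0.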